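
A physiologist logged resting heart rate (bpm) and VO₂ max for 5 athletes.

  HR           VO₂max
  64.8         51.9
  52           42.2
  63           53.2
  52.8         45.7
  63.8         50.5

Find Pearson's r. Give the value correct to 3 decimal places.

0.938

n = 5, Σx = 296.4, Σy = 243.5, Σx² = 17730.32, Σy² = 11943.43, Σxy = 14543.98
nΣxy − ΣxΣy = 72719.9 − 72173.4 = 546.5
nΣx² − (Σx)² = 88651.6 − 87852.96 = 798.64; nΣy² − (Σy)² = 59717.15 − 59292.25 = 424.9
r = 546.5 / √(798.64 × 424.9) = 546.5 / 582.5308 ≈ 0.938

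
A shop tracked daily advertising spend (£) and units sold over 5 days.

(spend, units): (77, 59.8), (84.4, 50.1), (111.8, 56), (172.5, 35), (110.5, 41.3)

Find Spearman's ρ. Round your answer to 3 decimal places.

Rank spend: 1, 2, 4, 5, 3
Rank units: 5, 3, 4, 1, 2
d = rank(spend) − rank(units): -4, -1, 0, 4, 1; Σd² = 34
ρ = 1 − 6Σd² / [n(n²−1)] = 1 − 6×34 / (5×24) = 1 − 204/120 ≈ -0.700

-0.700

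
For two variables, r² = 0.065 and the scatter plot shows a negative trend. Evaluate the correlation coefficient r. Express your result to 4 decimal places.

-0.2550

|r| = √0.065 = 0.2550
The association is negative, so r = −0.2550.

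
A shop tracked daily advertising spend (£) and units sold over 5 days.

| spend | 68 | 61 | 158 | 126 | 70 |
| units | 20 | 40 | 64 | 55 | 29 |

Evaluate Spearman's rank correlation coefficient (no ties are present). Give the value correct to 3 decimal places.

Rank spend: 2, 1, 5, 4, 3
Rank units: 1, 3, 5, 4, 2
d = rank(spend) − rank(units): 1, -2, 0, 0, 1; Σd² = 6
ρ = 1 − 6Σd² / [n(n²−1)] = 1 − 6×6 / (5×24) = 1 − 36/120 ≈ 0.700

0.700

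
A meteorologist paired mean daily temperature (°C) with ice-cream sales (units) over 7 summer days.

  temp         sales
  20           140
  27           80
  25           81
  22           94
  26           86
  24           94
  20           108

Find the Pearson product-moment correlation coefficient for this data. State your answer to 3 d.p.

n = 7, Σx = 164, Σy = 683, Σx² = 3890, Σy² = 69293, Σxy = 15705
nΣxy − ΣxΣy = 109935 − 112012 = -2077
nΣx² − (Σx)² = 27230 − 26896 = 334; nΣy² − (Σy)² = 485051 − 466489 = 18562
r = -2077 / √(334 × 18562) = -2077 / 2489.9213 ≈ -0.834

-0.834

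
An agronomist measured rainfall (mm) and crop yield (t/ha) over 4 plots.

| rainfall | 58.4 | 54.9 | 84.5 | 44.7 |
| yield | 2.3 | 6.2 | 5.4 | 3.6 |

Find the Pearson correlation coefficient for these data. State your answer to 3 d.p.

n = 4, Σx = 242.5, Σy = 17.5, Σx² = 15562.91, Σy² = 85.85, Σxy = 1091.92
nΣxy − ΣxΣy = 4367.68 − 4243.75 = 123.93
nΣx² − (Σx)² = 62251.64 − 58806.25 = 3445.39; nΣy² − (Σy)² = 343.4 − 306.25 = 37.15
r = 123.93 / √(3445.39 × 37.15) = 123.93 / 357.7656 ≈ 0.346

0.346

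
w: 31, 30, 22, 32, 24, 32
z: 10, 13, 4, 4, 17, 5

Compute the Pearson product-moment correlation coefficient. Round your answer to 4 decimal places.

-0.2238

n = 6, Σw = 171, Σz = 53, Σw² = 4969, Σz² = 615, Σwz = 1484
nΣwz − ΣwΣz = 8904 − 9063 = -159
nΣw² − (Σw)² = 29814 − 29241 = 573; nΣz² − (Σz)² = 3690 − 2809 = 881
r = -159 / √(573 × 881) = -159 / 710.5019 ≈ -0.2238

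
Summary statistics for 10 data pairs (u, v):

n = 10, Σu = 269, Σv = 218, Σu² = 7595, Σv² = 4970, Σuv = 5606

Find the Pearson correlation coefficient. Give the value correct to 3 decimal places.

-0.924

r = (nΣuv − ΣuΣv) / √[(nΣu² − (Σu)²)(nΣv² − (Σv)²)]
Numerator: 10×5606 − 269×218 = -2582
Denominator: √[(75950 − 72361)(49700 − 47524)] = √[3589 × 2176] = 2794.5776
r = -2582 / 2794.5776 ≈ -0.924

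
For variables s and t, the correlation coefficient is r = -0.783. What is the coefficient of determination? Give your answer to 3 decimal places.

r² = (-0.783)² = 0.613

0.613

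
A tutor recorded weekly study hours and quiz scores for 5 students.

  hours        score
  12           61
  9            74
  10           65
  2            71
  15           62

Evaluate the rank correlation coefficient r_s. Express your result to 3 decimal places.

-0.800

Rank hours: 4, 2, 3, 1, 5
Rank score: 1, 5, 3, 4, 2
d = rank(hours) − rank(score): 3, -3, 0, -3, 3; Σd² = 36
ρ = 1 − 6Σd² / [n(n²−1)] = 1 − 6×36 / (5×24) = 1 − 216/120 ≈ -0.800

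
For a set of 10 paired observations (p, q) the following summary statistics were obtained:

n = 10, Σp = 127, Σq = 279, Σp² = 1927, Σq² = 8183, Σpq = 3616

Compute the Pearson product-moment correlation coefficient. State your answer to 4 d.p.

r = (nΣpq − ΣpΣq) / √[(nΣp² − (Σp)²)(nΣq² − (Σq)²)]
Numerator: 10×3616 − 127×279 = 727
Denominator: √[(19270 − 16129)(81830 − 77841)] = √[3141 × 3989] = 3539.6962
r = 727 / 3539.6962 ≈ 0.2054

0.2054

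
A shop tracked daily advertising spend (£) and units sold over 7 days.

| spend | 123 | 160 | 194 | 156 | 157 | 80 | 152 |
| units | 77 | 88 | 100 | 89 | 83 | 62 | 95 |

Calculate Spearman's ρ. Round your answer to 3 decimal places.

Rank spend: 2, 6, 7, 4, 5, 1, 3
Rank units: 2, 4, 7, 5, 3, 1, 6
d = rank(spend) − rank(units): 0, 2, 0, -1, 2, 0, -3; Σd² = 18
ρ = 1 − 6Σd² / [n(n²−1)] = 1 − 6×18 / (7×48) = 1 − 108/336 ≈ 0.679

0.679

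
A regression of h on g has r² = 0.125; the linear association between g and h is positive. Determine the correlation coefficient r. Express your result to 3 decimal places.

0.354

|r| = √0.125 = 0.354
The association is positive, so r = 0.354.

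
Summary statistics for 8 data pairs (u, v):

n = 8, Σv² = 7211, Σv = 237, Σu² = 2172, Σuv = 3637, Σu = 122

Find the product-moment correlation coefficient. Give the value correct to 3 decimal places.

0.094

r = (nΣuv − ΣuΣv) / √[(nΣu² − (Σu)²)(nΣv² − (Σv)²)]
Numerator: 8×3637 − 122×237 = 182
Denominator: √[(17376 − 14884)(57688 − 56169)] = √[2492 × 1519] = 1945.5971
r = 182 / 1945.5971 ≈ 0.094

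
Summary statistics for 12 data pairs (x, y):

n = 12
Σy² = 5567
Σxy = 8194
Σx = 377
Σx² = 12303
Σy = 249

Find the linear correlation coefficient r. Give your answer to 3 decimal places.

0.866

r = (nΣxy − ΣxΣy) / √[(nΣx² − (Σx)²)(nΣy² − (Σy)²)]
Numerator: 12×8194 − 377×249 = 4455
Denominator: √[(147636 − 142129)(66804 − 62001)] = √[5507 × 4803] = 5142.9681
r = 4455 / 5142.9681 ≈ 0.866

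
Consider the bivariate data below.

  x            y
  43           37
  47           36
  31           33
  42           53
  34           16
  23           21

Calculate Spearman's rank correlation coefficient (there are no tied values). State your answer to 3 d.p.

Rank x: 5, 6, 2, 4, 3, 1
Rank y: 5, 4, 3, 6, 1, 2
d = rank(x) − rank(y): 0, 2, -1, -2, 2, -1; Σd² = 14
ρ = 1 − 6Σd² / [n(n²−1)] = 1 − 6×14 / (6×35) = 1 − 84/210 ≈ 0.600

0.600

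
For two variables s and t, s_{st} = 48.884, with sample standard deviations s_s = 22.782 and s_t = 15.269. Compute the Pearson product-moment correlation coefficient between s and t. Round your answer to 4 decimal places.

r = Cov(s,t) / (s_s · s_t) = 48.884 / (22.782 × 15.269)
  = 48.884 / 347.8584 ≈ 0.1405

0.1405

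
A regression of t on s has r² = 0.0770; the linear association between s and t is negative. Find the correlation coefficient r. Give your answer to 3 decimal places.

-0.277

|r| = √0.0770 = 0.277
The association is negative, so r = −0.277.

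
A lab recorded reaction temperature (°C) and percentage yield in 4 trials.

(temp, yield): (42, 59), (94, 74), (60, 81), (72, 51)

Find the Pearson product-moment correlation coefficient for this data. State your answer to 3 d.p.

n = 4, Σx = 268, Σy = 265, Σx² = 19384, Σy² = 18119, Σxy = 17966
nΣxy − ΣxΣy = 71864 − 71020 = 844
nΣx² − (Σx)² = 77536 − 71824 = 5712; nΣy² − (Σy)² = 72476 − 70225 = 2251
r = 844 / √(5712 × 2251) = 844 / 3585.7652 ≈ 0.235

0.235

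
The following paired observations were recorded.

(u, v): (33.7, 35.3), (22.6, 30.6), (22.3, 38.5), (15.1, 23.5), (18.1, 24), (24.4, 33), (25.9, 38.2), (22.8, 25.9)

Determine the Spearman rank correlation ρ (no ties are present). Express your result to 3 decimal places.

Rank u: 8, 4, 3, 1, 2, 6, 7, 5
Rank v: 6, 4, 8, 1, 2, 5, 7, 3
d = rank(u) − rank(v): 2, 0, -5, 0, 0, 1, 0, 2; Σd² = 34
ρ = 1 − 6Σd² / [n(n²−1)] = 1 − 6×34 / (8×63) = 1 − 204/504 ≈ 0.595

0.595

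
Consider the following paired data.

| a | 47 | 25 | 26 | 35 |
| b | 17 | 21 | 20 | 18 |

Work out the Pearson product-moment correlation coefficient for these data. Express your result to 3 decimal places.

n = 4, Σa = 133, Σb = 76, Σa² = 4735, Σb² = 1454, Σab = 2474
nΣab − ΣaΣb = 9896 − 10108 = -212
nΣa² − (Σa)² = 18940 − 17689 = 1251; nΣb² − (Σb)² = 5816 − 5776 = 40
r = -212 / √(1251 × 40) = -212 / 223.6962 ≈ -0.948

-0.948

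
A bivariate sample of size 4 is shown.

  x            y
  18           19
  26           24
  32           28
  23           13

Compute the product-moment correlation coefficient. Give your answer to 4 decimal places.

0.7207

n = 4, Σx = 99, Σy = 84, Σx² = 2553, Σy² = 1890, Σxy = 2161
nΣxy − ΣxΣy = 8644 − 8316 = 328
nΣx² − (Σx)² = 10212 − 9801 = 411; nΣy² − (Σy)² = 7560 − 7056 = 504
r = 328 / √(411 × 504) = 328 / 455.1308 ≈ 0.7207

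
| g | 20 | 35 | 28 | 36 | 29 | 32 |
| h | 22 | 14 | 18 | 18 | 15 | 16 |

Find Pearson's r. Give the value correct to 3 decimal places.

n = 6, Σg = 180, Σh = 103, Σg² = 5570, Σh² = 1809, Σgh = 3029
nΣgh − ΣgΣh = 18174 − 18540 = -366
nΣg² − (Σg)² = 33420 − 32400 = 1020; nΣh² − (Σh)² = 10854 − 10609 = 245
r = -366 / √(1020 × 245) = -366 / 499.9000 ≈ -0.732

-0.732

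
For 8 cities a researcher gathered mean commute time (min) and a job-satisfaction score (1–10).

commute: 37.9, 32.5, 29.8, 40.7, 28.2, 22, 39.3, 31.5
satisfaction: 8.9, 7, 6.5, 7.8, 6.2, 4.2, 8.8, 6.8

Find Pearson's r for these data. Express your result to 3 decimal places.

n = 8, Σx = 261.9, Σy = 56.2, Σx² = 8853.17, Σy² = 411.06, Σxy = 1903.25
nΣxy − ΣxΣy = 15226 − 14718.78 = 507.22
nΣx² − (Σx)² = 70825.36 − 68591.61 = 2233.75; nΣy² − (Σy)² = 3288.48 − 3158.44 = 130.04
r = 507.22 / √(2233.75 × 130.04) = 507.22 / 538.9590 ≈ 0.941

0.941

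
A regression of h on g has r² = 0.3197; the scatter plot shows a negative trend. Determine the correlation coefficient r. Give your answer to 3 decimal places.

-0.565

|r| = √0.3197 = 0.565
The association is negative, so r = −0.565.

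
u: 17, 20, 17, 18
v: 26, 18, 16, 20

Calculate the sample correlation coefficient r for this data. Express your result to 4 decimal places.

n = 4, Σu = 72, Σv = 80, Σu² = 1302, Σv² = 1656, Σuv = 1434
nΣuv − ΣuΣv = 5736 − 5760 = -24
nΣu² − (Σu)² = 5208 − 5184 = 24; nΣv² − (Σv)² = 6624 − 6400 = 224
r = -24 / √(24 × 224) = -24 / 73.3212 ≈ -0.3273

-0.3273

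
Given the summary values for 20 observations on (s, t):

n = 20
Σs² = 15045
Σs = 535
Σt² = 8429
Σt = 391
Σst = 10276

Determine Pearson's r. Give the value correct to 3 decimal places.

-0.241

r = (nΣst − ΣsΣt) / √[(nΣs² − (Σs)²)(nΣt² − (Σt)²)]
Numerator: 20×10276 − 535×391 = -3665
Denominator: √[(300900 − 286225)(168580 − 152881)] = √[14675 × 15699] = 15178.3670
r = -3665 / 15178.3670 ≈ -0.241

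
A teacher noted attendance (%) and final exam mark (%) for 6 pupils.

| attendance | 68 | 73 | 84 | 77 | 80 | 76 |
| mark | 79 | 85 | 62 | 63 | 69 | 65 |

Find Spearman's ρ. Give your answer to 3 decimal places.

-0.771

Rank attendance: 1, 2, 6, 4, 5, 3
Rank mark: 5, 6, 1, 2, 4, 3
d = rank(attendance) − rank(mark): -4, -4, 5, 2, 1, 0; Σd² = 62
ρ = 1 − 6Σd² / [n(n²−1)] = 1 − 6×62 / (6×35) = 1 − 372/210 ≈ -0.771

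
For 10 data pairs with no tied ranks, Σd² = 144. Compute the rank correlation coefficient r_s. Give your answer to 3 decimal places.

ρ = 1 − 6Σd² / [n(n²−1)] = 1 − 6×144 / (10×99)
  = 1 − 864/990 = 1 − 0.8727 ≈ 0.127

0.127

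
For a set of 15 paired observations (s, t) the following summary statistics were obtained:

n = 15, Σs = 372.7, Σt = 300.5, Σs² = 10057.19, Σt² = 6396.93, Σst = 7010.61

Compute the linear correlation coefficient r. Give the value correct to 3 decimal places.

-0.832

r = (nΣst − ΣsΣt) / √[(nΣs² − (Σs)²)(nΣt² − (Σt)²)]
Numerator: 15×7010.61 − 372.7×300.5 = -6837.2
Denominator: √[(150857.85 − 138905.29)(95953.95 − 90300.25)] = √[11952.56 × 5653.7] = 8220.4737
r = -6837.2 / 8220.4737 ≈ -0.832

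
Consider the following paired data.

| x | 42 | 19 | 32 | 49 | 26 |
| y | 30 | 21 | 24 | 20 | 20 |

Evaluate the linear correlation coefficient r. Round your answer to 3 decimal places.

n = 5, Σx = 168, Σy = 115, Σx² = 6226, Σy² = 2717, Σxy = 3927
nΣxy − ΣxΣy = 19635 − 19320 = 315
nΣx² − (Σx)² = 31130 − 28224 = 2906; nΣy² − (Σy)² = 13585 − 13225 = 360
r = 315 / √(2906 × 360) = 315 / 1022.8196 ≈ 0.308

0.308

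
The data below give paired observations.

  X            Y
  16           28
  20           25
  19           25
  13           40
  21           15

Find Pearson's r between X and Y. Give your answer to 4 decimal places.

-0.9331

n = 5, ΣX = 89, ΣY = 133, ΣX² = 1627, ΣY² = 3859, ΣXY = 2258
nΣXY − ΣXΣY = 11290 − 11837 = -547
nΣX² − (ΣX)² = 8135 − 7921 = 214; nΣY² − (ΣY)² = 19295 − 17689 = 1606
r = -547 / √(214 × 1606) = -547 / 586.2457 ≈ -0.9331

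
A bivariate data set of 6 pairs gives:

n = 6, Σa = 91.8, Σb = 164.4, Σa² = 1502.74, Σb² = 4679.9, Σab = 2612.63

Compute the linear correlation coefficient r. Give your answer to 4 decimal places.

r = (nΣab − ΣaΣb) / √[(nΣa² − (Σa)²)(nΣb² − (Σb)²)]
Numerator: 6×2612.63 − 91.8×164.4 = 583.86
Denominator: √[(9016.44 − 8427.24)(28079.4 − 27027.36)] = √[589.2 × 1052.04] = 787.3131
r = 583.86 / 787.3131 ≈ 0.7416

0.7416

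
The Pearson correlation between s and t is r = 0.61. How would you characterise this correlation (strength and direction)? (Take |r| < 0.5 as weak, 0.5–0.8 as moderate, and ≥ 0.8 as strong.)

r = 0.61 > 0 so the relationship is positive.
|r| = 0.61, which falls in the moderate range.

moderate positive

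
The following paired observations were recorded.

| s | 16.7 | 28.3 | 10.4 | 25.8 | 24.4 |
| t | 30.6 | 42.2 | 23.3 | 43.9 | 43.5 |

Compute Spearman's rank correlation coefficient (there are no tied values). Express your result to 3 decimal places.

0.700

Rank s: 2, 5, 1, 4, 3
Rank t: 2, 3, 1, 5, 4
d = rank(s) − rank(t): 0, 2, 0, -1, -1; Σd² = 6
ρ = 1 − 6Σd² / [n(n²−1)] = 1 − 6×6 / (5×24) = 1 − 36/120 ≈ 0.700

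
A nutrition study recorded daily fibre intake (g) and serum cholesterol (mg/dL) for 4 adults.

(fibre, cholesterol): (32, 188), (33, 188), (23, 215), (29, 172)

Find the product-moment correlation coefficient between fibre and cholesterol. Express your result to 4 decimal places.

-0.6841

n = 4, Σx = 117, Σy = 763, Σx² = 3483, Σy² = 146497, Σxy = 22153
nΣxy − ΣxΣy = 88612 − 89271 = -659
nΣx² − (Σx)² = 13932 − 13689 = 243; nΣy² − (Σy)² = 585988 − 582169 = 3819
r = -659 / √(243 × 3819) = -659 / 963.3364 ≈ -0.6841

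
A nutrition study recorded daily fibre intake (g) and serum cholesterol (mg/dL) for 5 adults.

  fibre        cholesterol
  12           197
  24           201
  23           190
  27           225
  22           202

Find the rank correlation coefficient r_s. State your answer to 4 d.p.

Rank fibre: 1, 4, 3, 5, 2
Rank cholesterol: 2, 3, 1, 5, 4
d = rank(fibre) − rank(cholesterol): -1, 1, 2, 0, -2; Σd² = 10
ρ = 1 − 6Σd² / [n(n²−1)] = 1 − 6×10 / (5×24) = 1 − 60/120 ≈ 0.5000

0.5000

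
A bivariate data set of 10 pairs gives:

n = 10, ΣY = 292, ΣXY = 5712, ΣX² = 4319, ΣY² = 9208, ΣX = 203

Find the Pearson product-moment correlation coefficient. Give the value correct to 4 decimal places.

-0.5867

r = (nΣXY − ΣXΣY) / √[(nΣX² − (ΣX)²)(nΣY² − (ΣY)²)]
Numerator: 10×5712 − 203×292 = -2156
Denominator: √[(43190 − 41209)(92080 − 85264)] = √[1981 × 6816] = 3674.5743
r = -2156 / 3674.5743 ≈ -0.5867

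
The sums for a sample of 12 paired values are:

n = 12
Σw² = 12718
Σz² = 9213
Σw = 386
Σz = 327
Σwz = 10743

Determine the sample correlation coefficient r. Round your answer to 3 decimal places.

0.743

r = (nΣwz − ΣwΣz) / √[(nΣw² − (Σw)²)(nΣz² − (Σz)²)]
Numerator: 12×10743 − 386×327 = 2694
Denominator: √[(152616 − 148996)(110556 − 106929)] = √[3620 × 3627] = 3623.4983
r = 2694 / 3623.4983 ≈ 0.743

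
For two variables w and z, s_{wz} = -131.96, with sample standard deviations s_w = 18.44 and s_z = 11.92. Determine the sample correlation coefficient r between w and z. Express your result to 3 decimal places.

r = Cov(w,z) / (s_w · s_z) = -131.96 / (18.44 × 11.92)
  = -131.96 / 219.8048 ≈ -0.600

-0.600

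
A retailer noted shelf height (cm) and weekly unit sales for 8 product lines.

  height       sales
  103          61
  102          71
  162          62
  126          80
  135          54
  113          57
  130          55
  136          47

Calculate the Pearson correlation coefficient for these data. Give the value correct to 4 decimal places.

n = 8, Σx = 1007, Σy = 487, Σx² = 129523, Σy² = 30405, Σxy = 60922
nΣxy − ΣxΣy = 487376 − 490409 = -3033
nΣx² − (Σx)² = 1036184 − 1014049 = 22135; nΣy² − (Σy)² = 243240 − 237169 = 6071
r = -3033 / √(22135 × 6071) = -3033 / 11592.3071 ≈ -0.2616

-0.2616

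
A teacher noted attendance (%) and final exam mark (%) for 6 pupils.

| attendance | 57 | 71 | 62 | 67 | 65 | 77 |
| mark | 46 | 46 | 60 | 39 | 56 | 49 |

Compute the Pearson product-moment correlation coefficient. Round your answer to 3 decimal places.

n = 6, Σx = 399, Σy = 296, Σx² = 26777, Σy² = 14890, Σxy = 19634
nΣxy − ΣxΣy = 117804 − 118104 = -300
nΣx² − (Σx)² = 160662 − 159201 = 1461; nΣy² − (Σy)² = 89340 − 87616 = 1724
r = -300 / √(1461 × 1724) = -300 / 1587.0614 ≈ -0.189

-0.189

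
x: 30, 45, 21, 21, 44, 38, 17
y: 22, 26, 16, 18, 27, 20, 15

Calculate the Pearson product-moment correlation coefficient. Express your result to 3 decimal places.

0.929

n = 7, Σx = 216, Σy = 144, Σx² = 7476, Σy² = 3094, Σxy = 4747
nΣxy − ΣxΣy = 33229 − 31104 = 2125
nΣx² − (Σx)² = 52332 − 46656 = 5676; nΣy² − (Σy)² = 21658 − 20736 = 922
r = 2125 / √(5676 × 922) = 2125 / 2287.6346 ≈ 0.929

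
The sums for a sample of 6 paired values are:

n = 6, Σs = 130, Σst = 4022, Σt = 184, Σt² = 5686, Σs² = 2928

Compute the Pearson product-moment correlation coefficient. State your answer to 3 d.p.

r = (nΣst − ΣsΣt) / √[(nΣs² − (Σs)²)(nΣt² − (Σt)²)]
Numerator: 6×4022 − 130×184 = 212
Denominator: √[(17568 − 16900)(34116 − 33856)] = √[668 × 260] = 416.7493
r = 212 / 416.7493 ≈ 0.509

0.509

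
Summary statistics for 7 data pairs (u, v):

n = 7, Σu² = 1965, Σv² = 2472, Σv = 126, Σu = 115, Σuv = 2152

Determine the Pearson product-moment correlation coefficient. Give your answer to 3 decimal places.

r = (nΣuv − ΣuΣv) / √[(nΣu² − (Σu)²)(nΣv² − (Σv)²)]
Numerator: 7×2152 − 115×126 = 574
Denominator: √[(13755 − 13225)(17304 − 15876)] = √[530 × 1428] = 869.9655
r = 574 / 869.9655 ≈ 0.660

0.660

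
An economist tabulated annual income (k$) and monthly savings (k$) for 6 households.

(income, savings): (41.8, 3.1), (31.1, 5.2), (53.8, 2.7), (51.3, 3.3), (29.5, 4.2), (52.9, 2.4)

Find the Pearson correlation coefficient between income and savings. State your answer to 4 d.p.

n = 6, Σx = 260.4, Σy = 20.9, Σx² = 11909.24, Σy² = 78.23, Σxy = 856.71
nΣxy − ΣxΣy = 5140.26 − 5442.36 = -302.1
nΣx² − (Σx)² = 71455.44 − 67808.16 = 3647.28; nΣy² − (Σy)² = 469.38 − 436.81 = 32.57
r = -302.1 / √(3647.28 × 32.57) = -302.1 / 344.6620 ≈ -0.8765

-0.8765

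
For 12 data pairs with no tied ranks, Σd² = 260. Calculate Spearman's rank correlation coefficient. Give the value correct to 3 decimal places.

0.091

ρ = 1 − 6Σd² / [n(n²−1)] = 1 − 6×260 / (12×143)
  = 1 − 1560/1716 = 1 − 0.9091 ≈ 0.091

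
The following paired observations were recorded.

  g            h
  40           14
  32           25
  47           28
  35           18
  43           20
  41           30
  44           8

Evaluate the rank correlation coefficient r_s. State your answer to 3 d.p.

Rank g: 3, 1, 7, 2, 5, 4, 6
Rank h: 2, 5, 6, 3, 4, 7, 1
d = rank(g) − rank(h): 1, -4, 1, -1, 1, -3, 5; Σd² = 54
ρ = 1 − 6Σd² / [n(n²−1)] = 1 − 6×54 / (7×48) = 1 − 324/336 ≈ 0.036

0.036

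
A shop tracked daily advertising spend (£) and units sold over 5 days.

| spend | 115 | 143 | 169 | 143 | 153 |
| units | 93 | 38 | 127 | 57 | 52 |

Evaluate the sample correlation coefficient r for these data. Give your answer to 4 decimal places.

n = 5, Σx = 723, Σy = 367, Σx² = 106093, Σy² = 32175, Σxy = 53699
nΣxy − ΣxΣy = 268495 − 265341 = 3154
nΣx² − (Σx)² = 530465 − 522729 = 7736; nΣy² − (Σy)² = 160875 − 134689 = 26186
r = 3154 / √(7736 × 26186) = 3154 / 14232.8808 ≈ 0.2216

0.2216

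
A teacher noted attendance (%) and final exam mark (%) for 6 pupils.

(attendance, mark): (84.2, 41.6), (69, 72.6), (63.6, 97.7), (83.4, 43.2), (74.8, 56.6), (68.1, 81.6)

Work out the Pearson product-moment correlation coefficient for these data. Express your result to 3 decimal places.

-0.976

n = 6, Σx = 443.1, Σy = 393.3, Σx² = 33083.81, Σy² = 28274.97, Σxy = 28119.36
nΣxy − ΣxΣy = 168716.16 − 174271.23 = -5555.07
nΣx² − (Σx)² = 198502.86 − 196337.61 = 2165.25; nΣy² − (Σy)² = 169649.82 − 154684.89 = 14964.93
r = -5555.07 / √(2165.25 × 14964.93) = -5555.07 / 5692.3470 ≈ -0.976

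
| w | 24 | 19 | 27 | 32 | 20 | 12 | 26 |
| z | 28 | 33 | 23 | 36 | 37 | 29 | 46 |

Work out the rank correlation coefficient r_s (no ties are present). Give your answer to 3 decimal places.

0.036

Rank w: 4, 2, 6, 7, 3, 1, 5
Rank z: 2, 4, 1, 5, 6, 3, 7
d = rank(w) − rank(z): 2, -2, 5, 2, -3, -2, -2; Σd² = 54
ρ = 1 − 6Σd² / [n(n²−1)] = 1 − 6×54 / (7×48) = 1 − 324/336 ≈ 0.036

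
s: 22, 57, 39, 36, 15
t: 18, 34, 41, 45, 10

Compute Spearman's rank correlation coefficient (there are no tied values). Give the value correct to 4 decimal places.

0.6000

Rank s: 2, 5, 4, 3, 1
Rank t: 2, 3, 4, 5, 1
d = rank(s) − rank(t): 0, 2, 0, -2, 0; Σd² = 8
ρ = 1 − 6Σd² / [n(n²−1)] = 1 − 6×8 / (5×24) = 1 − 48/120 ≈ 0.6000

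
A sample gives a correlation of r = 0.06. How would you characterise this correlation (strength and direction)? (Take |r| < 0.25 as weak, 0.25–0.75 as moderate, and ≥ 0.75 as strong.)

weak positive

r = 0.06 > 0 so the relationship is positive.
|r| = 0.06, which falls in the weak range.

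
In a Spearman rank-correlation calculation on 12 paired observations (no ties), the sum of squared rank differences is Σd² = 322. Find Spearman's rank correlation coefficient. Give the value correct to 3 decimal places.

-0.126

ρ = 1 − 6Σd² / [n(n²−1)] = 1 − 6×322 / (12×143)
  = 1 − 1932/1716 = 1 − 1.1259 ≈ -0.126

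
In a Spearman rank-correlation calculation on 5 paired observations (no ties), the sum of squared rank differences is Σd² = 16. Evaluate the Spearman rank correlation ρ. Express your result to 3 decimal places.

ρ = 1 − 6Σd² / [n(n²−1)] = 1 − 6×16 / (5×24)
  = 1 − 96/120 = 1 − 0.8000 ≈ 0.200

0.200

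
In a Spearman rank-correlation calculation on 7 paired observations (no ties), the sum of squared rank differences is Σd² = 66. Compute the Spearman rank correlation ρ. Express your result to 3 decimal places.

-0.179

ρ = 1 − 6Σd² / [n(n²−1)] = 1 − 6×66 / (7×48)
  = 1 − 396/336 = 1 − 1.1786 ≈ -0.179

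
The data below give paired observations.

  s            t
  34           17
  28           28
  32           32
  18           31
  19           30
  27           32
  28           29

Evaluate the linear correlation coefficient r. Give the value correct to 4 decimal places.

-0.5121

n = 7, Σs = 186, Σt = 199, Σs² = 5162, Σt² = 5823, Σst = 5190
nΣst − ΣsΣt = 36330 − 37014 = -684
nΣs² − (Σs)² = 36134 − 34596 = 1538; nΣt² − (Σt)² = 40761 − 39601 = 1160
r = -684 / √(1538 × 1160) = -684 / 1335.6946 ≈ -0.5121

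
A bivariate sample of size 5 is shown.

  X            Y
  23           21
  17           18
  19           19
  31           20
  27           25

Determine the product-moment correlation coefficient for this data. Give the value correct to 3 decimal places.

n = 5, ΣX = 117, ΣY = 103, ΣX² = 2869, ΣY² = 2151, ΣXY = 2445
nΣXY − ΣXΣY = 12225 − 12051 = 174
nΣX² − (ΣX)² = 14345 − 13689 = 656; nΣY² − (ΣY)² = 10755 − 10609 = 146
r = 174 / √(656 × 146) = 174 / 309.4770 ≈ 0.562

0.562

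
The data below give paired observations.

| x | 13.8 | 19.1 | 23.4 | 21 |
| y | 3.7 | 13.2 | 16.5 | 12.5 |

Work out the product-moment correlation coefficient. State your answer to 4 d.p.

0.9670

n = 4, Σx = 77.3, Σy = 45.9, Σx² = 1543.81, Σy² = 616.43, Σxy = 951.78
nΣxy − ΣxΣy = 3807.12 − 3548.07 = 259.05
nΣx² − (Σx)² = 6175.24 − 5975.29 = 199.95; nΣy² − (Σy)² = 2465.72 − 2106.81 = 358.91
r = 259.05 / √(199.95 × 358.91) = 259.05 / 267.8881 ≈ 0.9670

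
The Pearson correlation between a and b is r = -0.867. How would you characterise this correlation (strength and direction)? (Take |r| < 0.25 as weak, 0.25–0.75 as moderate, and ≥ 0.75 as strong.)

strong negative

r = -0.867 < 0 so the relationship is negative.
|r| = 0.867, which falls in the strong range.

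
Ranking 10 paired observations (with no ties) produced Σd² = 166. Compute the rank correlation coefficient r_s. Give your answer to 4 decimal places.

-0.0061

ρ = 1 − 6Σd² / [n(n²−1)] = 1 − 6×166 / (10×99)
  = 1 − 996/990 = 1 − 1.00606 ≈ -0.0061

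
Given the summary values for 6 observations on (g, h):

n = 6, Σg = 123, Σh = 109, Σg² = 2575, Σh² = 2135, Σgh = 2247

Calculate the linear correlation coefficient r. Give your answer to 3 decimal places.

r = (nΣgh − ΣgΣh) / √[(nΣg² − (Σg)²)(nΣh² − (Σh)²)]
Numerator: 6×2247 − 123×109 = 75
Denominator: √[(15450 − 15129)(12810 − 11881)] = √[321 × 929] = 546.0852
r = 75 / 546.0852 ≈ 0.137

0.137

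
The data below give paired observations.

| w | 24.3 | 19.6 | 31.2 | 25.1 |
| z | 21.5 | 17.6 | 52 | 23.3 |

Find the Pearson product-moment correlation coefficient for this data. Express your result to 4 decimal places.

0.9263

n = 4, Σw = 100.2, Σz = 114.4, Σw² = 2578.1, Σz² = 4018.9, Σwz = 3074.64
nΣwz − ΣwΣz = 12298.56 − 11462.88 = 835.68
nΣw² − (Σw)² = 10312.4 − 10040.04 = 272.36; nΣz² − (Σz)² = 16075.6 − 13087.36 = 2988.24
r = 835.68 / √(272.36 × 2988.24) = 835.68 / 902.1513 ≈ 0.9263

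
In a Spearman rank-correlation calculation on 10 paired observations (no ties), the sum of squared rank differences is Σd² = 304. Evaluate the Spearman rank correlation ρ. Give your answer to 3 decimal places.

-0.842

ρ = 1 − 6Σd² / [n(n²−1)] = 1 − 6×304 / (10×99)
  = 1 − 1824/990 = 1 − 1.8424 ≈ -0.842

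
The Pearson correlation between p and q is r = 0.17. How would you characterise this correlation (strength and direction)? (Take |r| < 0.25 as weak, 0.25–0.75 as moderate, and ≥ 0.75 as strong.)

r = 0.17 > 0 so the relationship is positive.
|r| = 0.17, which falls in the weak range.

weak positive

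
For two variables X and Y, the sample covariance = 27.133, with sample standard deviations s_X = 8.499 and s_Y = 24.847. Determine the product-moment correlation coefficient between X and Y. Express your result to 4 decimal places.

r = Cov(X,Y) / (s_X · s_Y) = 27.133 / (8.499 × 24.847)
  = 27.133 / 211.1747 ≈ 0.1285

0.1285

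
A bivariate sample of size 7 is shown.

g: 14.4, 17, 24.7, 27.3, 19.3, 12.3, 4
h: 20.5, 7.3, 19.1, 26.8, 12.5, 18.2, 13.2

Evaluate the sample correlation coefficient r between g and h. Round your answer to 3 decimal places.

0.473

n = 7, Σg = 119, Σh = 117.6, Σg² = 2391.52, Σh² = 2218.32, Σgh = 2140.62
nΣgh − ΣgΣh = 14984.34 − 13994.4 = 989.94
nΣg² − (Σg)² = 16740.64 − 14161 = 2579.64; nΣh² − (Σh)² = 15528.24 − 13829.76 = 1698.48
r = 989.94 / √(2579.64 × 1698.48) = 989.94 / 2093.1954 ≈ 0.473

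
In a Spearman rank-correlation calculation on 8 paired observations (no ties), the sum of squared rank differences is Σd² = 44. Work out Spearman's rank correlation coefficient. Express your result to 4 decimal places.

0.4762

ρ = 1 − 6Σd² / [n(n²−1)] = 1 − 6×44 / (8×63)
  = 1 − 264/504 = 1 − 0.52381 ≈ 0.4762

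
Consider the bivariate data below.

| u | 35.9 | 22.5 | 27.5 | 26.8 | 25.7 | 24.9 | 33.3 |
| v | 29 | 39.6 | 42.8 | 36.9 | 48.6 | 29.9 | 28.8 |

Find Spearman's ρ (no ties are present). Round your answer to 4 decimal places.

Rank u: 7, 1, 5, 4, 3, 2, 6
Rank v: 2, 5, 6, 4, 7, 3, 1
d = rank(u) − rank(v): 5, -4, -1, 0, -4, -1, 5; Σd² = 84
ρ = 1 − 6Σd² / [n(n²−1)] = 1 − 6×84 / (7×48) = 1 − 504/336 ≈ -0.5000

-0.5000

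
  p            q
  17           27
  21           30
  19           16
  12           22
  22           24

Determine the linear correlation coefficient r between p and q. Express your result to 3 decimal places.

0.228

n = 5, Σp = 91, Σq = 119, Σp² = 1719, Σq² = 2945, Σpq = 2185
nΣpq − ΣpΣq = 10925 − 10829 = 96
nΣp² − (Σp)² = 8595 − 8281 = 314; nΣq² − (Σq)² = 14725 − 14161 = 564
r = 96 / √(314 × 564) = 96 / 420.8278 ≈ 0.228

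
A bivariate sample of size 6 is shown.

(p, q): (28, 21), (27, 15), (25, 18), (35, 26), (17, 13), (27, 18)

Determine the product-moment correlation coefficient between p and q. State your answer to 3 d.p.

0.891

n = 6, Σp = 159, Σq = 111, Σp² = 4381, Σq² = 2159, Σpq = 3060
nΣpq − ΣpΣq = 18360 − 17649 = 711
nΣp² − (Σp)² = 26286 − 25281 = 1005; nΣq² − (Σq)² = 12954 − 12321 = 633
r = 711 / √(1005 × 633) = 711 / 797.5995 ≈ 0.891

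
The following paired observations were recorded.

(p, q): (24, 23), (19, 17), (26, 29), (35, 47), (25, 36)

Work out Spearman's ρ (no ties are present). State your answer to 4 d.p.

0.9000

Rank p: 2, 1, 4, 5, 3
Rank q: 2, 1, 3, 5, 4
d = rank(p) − rank(q): 0, 0, 1, 0, -1; Σd² = 2
ρ = 1 − 6Σd² / [n(n²−1)] = 1 − 6×2 / (5×24) = 1 − 12/120 ≈ 0.9000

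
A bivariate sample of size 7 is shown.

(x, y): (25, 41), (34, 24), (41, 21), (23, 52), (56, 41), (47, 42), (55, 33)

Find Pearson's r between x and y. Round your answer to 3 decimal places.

n = 7, Σx = 281, Σy = 254, Σx² = 12361, Σy² = 9936, Σxy = 9983
nΣxy − ΣxΣy = 69881 − 71374 = -1493
nΣx² − (Σx)² = 86527 − 78961 = 7566; nΣy² − (Σy)² = 69552 − 64516 = 5036
r = -1493 / √(7566 × 5036) = -1493 / 6172.7122 ≈ -0.242

-0.242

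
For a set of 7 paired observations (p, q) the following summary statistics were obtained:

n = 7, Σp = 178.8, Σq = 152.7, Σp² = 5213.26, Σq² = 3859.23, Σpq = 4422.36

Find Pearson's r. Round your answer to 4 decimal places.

r = (nΣpq − ΣpΣq) / √[(nΣp² − (Σp)²)(nΣq² − (Σq)²)]
Numerator: 7×4422.36 − 178.8×152.7 = 3653.76
Denominator: √[(36492.82 − 31969.44)(27014.61 − 23317.29)] = √[4523.38 × 3697.32] = 4089.5456
r = 3653.76 / 4089.5456 ≈ 0.8934

0.8934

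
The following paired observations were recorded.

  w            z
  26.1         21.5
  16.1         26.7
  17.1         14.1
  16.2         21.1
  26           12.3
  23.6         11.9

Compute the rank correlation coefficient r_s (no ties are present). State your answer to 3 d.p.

Rank w: 6, 1, 3, 2, 5, 4
Rank z: 5, 6, 3, 4, 2, 1
d = rank(w) − rank(z): 1, -5, 0, -2, 3, 3; Σd² = 48
ρ = 1 − 6Σd² / [n(n²−1)] = 1 − 6×48 / (6×35) = 1 − 288/210 ≈ -0.371

-0.371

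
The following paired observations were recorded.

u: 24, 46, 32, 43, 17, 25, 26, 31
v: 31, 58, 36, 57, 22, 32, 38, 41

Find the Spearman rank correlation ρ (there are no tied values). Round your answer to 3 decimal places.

Rank u: 2, 8, 6, 7, 1, 3, 4, 5
Rank v: 2, 8, 4, 7, 1, 3, 5, 6
d = rank(u) − rank(v): 0, 0, 2, 0, 0, 0, -1, -1; Σd² = 6
ρ = 1 − 6Σd² / [n(n²−1)] = 1 − 6×6 / (8×63) = 1 − 36/504 ≈ 0.929

0.929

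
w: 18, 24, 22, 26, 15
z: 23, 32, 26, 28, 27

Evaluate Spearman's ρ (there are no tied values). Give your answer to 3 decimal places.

0.600

Rank w: 2, 4, 3, 5, 1
Rank z: 1, 5, 2, 4, 3
d = rank(w) − rank(z): 1, -1, 1, 1, -2; Σd² = 8
ρ = 1 − 6Σd² / [n(n²−1)] = 1 − 6×8 / (5×24) = 1 − 48/120 ≈ 0.600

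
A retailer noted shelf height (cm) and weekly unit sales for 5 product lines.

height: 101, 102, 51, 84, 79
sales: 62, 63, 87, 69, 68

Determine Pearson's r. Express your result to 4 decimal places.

-0.9712

n = 5, Σx = 417, Σy = 349, Σx² = 36503, Σy² = 24767, Σxy = 28293
nΣxy − ΣxΣy = 141465 − 145533 = -4068
nΣx² − (Σx)² = 182515 − 173889 = 8626; nΣy² − (Σy)² = 123835 − 121801 = 2034
r = -4068 / √(8626 × 2034) = -4068 / 4188.7091 ≈ -0.9712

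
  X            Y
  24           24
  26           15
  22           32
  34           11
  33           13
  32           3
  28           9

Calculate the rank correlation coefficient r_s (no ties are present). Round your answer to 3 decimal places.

-0.714

Rank X: 2, 3, 1, 7, 6, 5, 4
Rank Y: 6, 5, 7, 3, 4, 1, 2
d = rank(X) − rank(Y): -4, -2, -6, 4, 2, 4, 2; Σd² = 96
ρ = 1 − 6Σd² / [n(n²−1)] = 1 − 6×96 / (7×48) = 1 − 576/336 ≈ -0.714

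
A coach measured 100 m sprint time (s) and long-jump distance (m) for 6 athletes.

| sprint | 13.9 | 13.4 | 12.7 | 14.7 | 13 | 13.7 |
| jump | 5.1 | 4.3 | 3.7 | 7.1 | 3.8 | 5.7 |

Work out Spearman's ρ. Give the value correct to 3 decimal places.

0.943

Rank sprint: 5, 3, 1, 6, 2, 4
Rank jump: 4, 3, 1, 6, 2, 5
d = rank(sprint) − rank(jump): 1, 0, 0, 0, 0, -1; Σd² = 2
ρ = 1 − 6Σd² / [n(n²−1)] = 1 − 6×2 / (6×35) = 1 − 12/210 ≈ 0.943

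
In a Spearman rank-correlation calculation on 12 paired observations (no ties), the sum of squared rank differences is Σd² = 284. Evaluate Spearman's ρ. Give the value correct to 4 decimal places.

0.0070

ρ = 1 − 6Σd² / [n(n²−1)] = 1 − 6×284 / (12×143)
  = 1 − 1704/1716 = 1 − 0.99301 ≈ 0.0070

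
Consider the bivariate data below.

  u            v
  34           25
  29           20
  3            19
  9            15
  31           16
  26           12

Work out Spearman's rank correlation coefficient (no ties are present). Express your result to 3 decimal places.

Rank u: 6, 4, 1, 2, 5, 3
Rank v: 6, 5, 4, 2, 3, 1
d = rank(u) − rank(v): 0, -1, -3, 0, 2, 2; Σd² = 18
ρ = 1 − 6Σd² / [n(n²−1)] = 1 − 6×18 / (6×35) = 1 − 108/210 ≈ 0.486

0.486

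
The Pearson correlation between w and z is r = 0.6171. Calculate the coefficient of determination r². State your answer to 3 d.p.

0.381

r² = (0.6171)² = 0.381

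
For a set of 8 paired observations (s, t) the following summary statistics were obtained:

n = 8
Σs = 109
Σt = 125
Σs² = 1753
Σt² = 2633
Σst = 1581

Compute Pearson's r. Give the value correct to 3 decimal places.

r = (nΣst − ΣsΣt) / √[(nΣs² − (Σs)²)(nΣt² − (Σt)²)]
Numerator: 8×1581 − 109×125 = -977
Denominator: √[(14024 − 11881)(21064 − 15625)] = √[2143 × 5439] = 3414.0558
r = -977 / 3414.0558 ≈ -0.286

-0.286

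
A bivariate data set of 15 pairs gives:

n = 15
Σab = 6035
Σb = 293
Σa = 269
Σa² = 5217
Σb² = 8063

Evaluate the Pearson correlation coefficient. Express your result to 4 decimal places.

0.8140

r = (nΣab − ΣaΣb) / √[(nΣa² − (Σa)²)(nΣb² − (Σb)²)]
Numerator: 15×6035 − 269×293 = 11708
Denominator: √[(78255 − 72361)(120945 − 85849)] = √[5894 × 35096] = 14382.4832
r = 11708 / 14382.4832 ≈ 0.8140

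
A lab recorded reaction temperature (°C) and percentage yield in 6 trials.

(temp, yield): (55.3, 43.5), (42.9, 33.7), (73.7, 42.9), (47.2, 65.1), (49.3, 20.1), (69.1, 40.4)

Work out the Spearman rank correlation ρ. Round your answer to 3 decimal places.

0.143

Rank temp: 4, 1, 6, 2, 3, 5
Rank yield: 5, 2, 4, 6, 1, 3
d = rank(temp) − rank(yield): -1, -1, 2, -4, 2, 2; Σd² = 30
ρ = 1 − 6Σd² / [n(n²−1)] = 1 − 6×30 / (6×35) = 1 − 180/210 ≈ 0.143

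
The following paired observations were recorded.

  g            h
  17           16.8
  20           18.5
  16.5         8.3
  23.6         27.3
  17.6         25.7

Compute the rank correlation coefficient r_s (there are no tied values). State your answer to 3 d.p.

0.900

Rank g: 2, 4, 1, 5, 3
Rank h: 2, 3, 1, 5, 4
d = rank(g) − rank(h): 0, 1, 0, 0, -1; Σd² = 2
ρ = 1 − 6Σd² / [n(n²−1)] = 1 − 6×2 / (5×24) = 1 − 12/120 ≈ 0.900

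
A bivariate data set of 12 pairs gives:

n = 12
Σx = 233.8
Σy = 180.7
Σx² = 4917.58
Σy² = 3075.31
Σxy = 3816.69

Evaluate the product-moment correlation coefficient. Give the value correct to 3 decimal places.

0.826

r = (nΣxy − ΣxΣy) / √[(nΣx² − (Σx)²)(nΣy² − (Σy)²)]
Numerator: 12×3816.69 − 233.8×180.7 = 3552.62
Denominator: √[(59010.96 − 54662.44)(36903.72 − 32652.49)] = √[4348.52 × 4251.23] = 4299.5998
r = 3552.62 / 4299.5998 ≈ 0.826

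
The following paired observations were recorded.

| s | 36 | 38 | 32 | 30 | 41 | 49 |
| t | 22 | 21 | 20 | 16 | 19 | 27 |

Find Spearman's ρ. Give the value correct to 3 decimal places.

Rank s: 3, 4, 2, 1, 5, 6
Rank t: 5, 4, 3, 1, 2, 6
d = rank(s) − rank(t): -2, 0, -1, 0, 3, 0; Σd² = 14
ρ = 1 − 6Σd² / [n(n²−1)] = 1 − 6×14 / (6×35) = 1 − 84/210 ≈ 0.600

0.600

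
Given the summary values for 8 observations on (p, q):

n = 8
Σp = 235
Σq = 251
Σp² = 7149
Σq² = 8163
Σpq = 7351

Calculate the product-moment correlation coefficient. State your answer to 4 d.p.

r = (nΣpq − ΣpΣq) / √[(nΣp² − (Σp)²)(nΣq² − (Σq)²)]
Numerator: 8×7351 − 235×251 = -177
Denominator: √[(57192 − 55225)(65304 − 63001)] = √[1967 × 2303] = 2128.3799
r = -177 / 2128.3799 ≈ -0.0832

-0.0832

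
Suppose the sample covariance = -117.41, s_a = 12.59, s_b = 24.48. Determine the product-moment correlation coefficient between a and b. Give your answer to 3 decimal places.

r = Cov(a,b) / (s_a · s_b) = -117.41 / (12.59 × 24.48)
  = -117.41 / 308.2032 ≈ -0.381

-0.381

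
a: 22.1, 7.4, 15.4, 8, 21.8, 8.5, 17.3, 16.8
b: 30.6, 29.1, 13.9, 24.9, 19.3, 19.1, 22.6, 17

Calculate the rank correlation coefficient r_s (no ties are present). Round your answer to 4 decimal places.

0.0476

Rank a: 8, 1, 4, 2, 7, 3, 6, 5
Rank b: 8, 7, 1, 6, 4, 3, 5, 2
d = rank(a) − rank(b): 0, -6, 3, -4, 3, 0, 1, 3; Σd² = 80
ρ = 1 − 6Σd² / [n(n²−1)] = 1 − 6×80 / (8×63) = 1 − 480/504 ≈ 0.0476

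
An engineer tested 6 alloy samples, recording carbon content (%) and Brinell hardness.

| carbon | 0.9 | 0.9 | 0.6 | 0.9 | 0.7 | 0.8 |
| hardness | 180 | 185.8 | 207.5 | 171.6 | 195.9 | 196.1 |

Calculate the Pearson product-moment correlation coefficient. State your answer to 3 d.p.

-0.900

n = 6, Σx = 4.8, Σy = 1136.9, Σx² = 3.92, Σy² = 216256.47, Σxy = 902.17
nΣxy − ΣxΣy = 5413.02 − 5457.12 = -44.1
nΣx² − (Σx)² = 23.52 − 23.04 = 0.48; nΣy² − (Σy)² = 1297538.82 − 1292541.61 = 4997.21
r = -44.1 / √(0.48 × 4997.21) = -44.1 / 48.9761 ≈ -0.900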